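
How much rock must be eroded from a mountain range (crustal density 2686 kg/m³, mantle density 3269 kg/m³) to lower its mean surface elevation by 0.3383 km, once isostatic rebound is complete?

Net drop Δ = e − u = e − e ρ_c/ρ_m = e (ρ_m − ρ_c)/ρ_m.
e = Δ ρ_m/(ρ_m − ρ_c) = 0.3383 km × 3269/583 = 1.9 km.

1.9 km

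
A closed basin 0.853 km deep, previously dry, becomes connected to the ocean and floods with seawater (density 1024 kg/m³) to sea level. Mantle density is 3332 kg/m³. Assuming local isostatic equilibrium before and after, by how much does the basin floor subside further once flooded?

After flooding the water column is d + s deep. Its weight must equal the weight of mantle displaced by the extra subsidence s: (d + s) ρ_w = s ρ_m.
s = d ρ_w / (ρ_m − ρ_w) = 0.853 km × 1024/(3332 − 1024) = 0.378 km.

0.378 km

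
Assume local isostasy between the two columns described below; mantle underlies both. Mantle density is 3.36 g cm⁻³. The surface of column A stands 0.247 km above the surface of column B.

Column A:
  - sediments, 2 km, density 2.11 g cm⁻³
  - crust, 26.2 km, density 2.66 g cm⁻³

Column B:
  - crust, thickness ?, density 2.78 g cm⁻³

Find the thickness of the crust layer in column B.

34.5 km

Take the compensation level at the base of the deeper column (depth z_c below the surface of column A) and equate Σ ρ_i t_i down to z_c; mantle fills any gap and the z_c terms cancel.
Column A: 2×2.11 + 26.2×2.66 + (z_c − 28.2)×3.36
Column B: 0.247×0 + x×2.78 + (z_c − 0.247 − 0 − x)×3.36
The z_c×3.36 term appears on both sides and cancels. Collect the known terms of each column as K = Σ(ρt)_known − 3.36 × (depth of known layers): K_A = 73.912 − 3.36×28.2 = −20.84; K_B = 0 − 3.36×(0.247 + 0) = −0.82992.
Balance: K_A = K_B − x×(3.36 − 2.78), so x = (K_B − K_A)/(3.36 − 2.78) = 20.0101/0.58 = 34.5 km.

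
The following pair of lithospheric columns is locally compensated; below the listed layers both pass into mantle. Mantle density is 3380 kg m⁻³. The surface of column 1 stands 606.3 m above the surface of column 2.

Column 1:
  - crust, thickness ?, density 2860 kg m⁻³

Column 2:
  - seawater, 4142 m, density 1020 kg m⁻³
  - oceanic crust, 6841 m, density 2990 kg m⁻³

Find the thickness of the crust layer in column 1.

Take the compensation level at the base of the deeper column (depth z_c below the surface of column 1) and equate Σ ρ_i t_i down to z_c; mantle fills any gap and the z_c terms cancel.
Column 1: x×2860 + (z_c − 0 − x)×3380
Column 2: 606.3×0 + 4142×1020 + 6841×2990 + (z_c − 606.3 − 10983)×3380
The z_c×3380 term appears on both sides and cancels. Collect the known terms of each column as K = Σ(ρt)_known − 3380 × (depth of known layers): K_1 = 0 − 3380×0 = 0; K_2 = 24679430 − 3380×(606.3 + 10983) = −14492404.
Balance: K_1 − x×(3380 − 2860) = K_2, so x = (K_1 − K_2)/(3380 − 2860) = 14492400/520 = 27900 m.

27900 m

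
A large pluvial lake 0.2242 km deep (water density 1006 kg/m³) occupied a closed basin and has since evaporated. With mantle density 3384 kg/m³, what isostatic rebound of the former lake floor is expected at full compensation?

u = d ρ_w/ρ_m = 0.2242 km × 1006/3384 = 0.0667 km.

0.0667 km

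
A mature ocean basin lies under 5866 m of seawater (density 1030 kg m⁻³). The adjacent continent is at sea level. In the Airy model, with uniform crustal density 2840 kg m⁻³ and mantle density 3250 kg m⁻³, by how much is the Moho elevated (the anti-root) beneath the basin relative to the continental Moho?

Isostatic balance requires: replacing crust with seawater at the top is compensated by replacing crust with mantle at the base: d (ρ_c − ρ_w) = a (ρ_m − ρ_c).
a = d (ρ_c − ρ_w)/(ρ_m − ρ_c) = 5866 m × 1810/410 = 25900 m.

25900 m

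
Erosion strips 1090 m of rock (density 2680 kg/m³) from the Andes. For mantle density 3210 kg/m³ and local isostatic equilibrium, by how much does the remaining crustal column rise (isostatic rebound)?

Unloading: uplift u = e ρ_c/ρ_m = 1090 m × 2680/3210 = 910 m.

910 m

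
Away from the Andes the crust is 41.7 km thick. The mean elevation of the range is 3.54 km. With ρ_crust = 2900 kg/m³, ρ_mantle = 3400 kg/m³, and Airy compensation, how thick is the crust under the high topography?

65.8 km

Root depth r = h ρ_c / (ρ_m − ρ_c) = 3.54 km × 2900 / 500 = 20.53 km.
Total thickness = T + h + r = 41.7 km + 3.54 km + 20.53 km = 65.8 km.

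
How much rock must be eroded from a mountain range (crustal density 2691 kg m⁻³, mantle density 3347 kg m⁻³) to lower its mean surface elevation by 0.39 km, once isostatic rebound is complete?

1.99 km

Net drop Δ = e − u = e − e ρ_c/ρ_m = e (ρ_m − ρ_c)/ρ_m.
e = Δ ρ_m/(ρ_m − ρ_c) = 0.39 km × 3347/656 = 1.99 km.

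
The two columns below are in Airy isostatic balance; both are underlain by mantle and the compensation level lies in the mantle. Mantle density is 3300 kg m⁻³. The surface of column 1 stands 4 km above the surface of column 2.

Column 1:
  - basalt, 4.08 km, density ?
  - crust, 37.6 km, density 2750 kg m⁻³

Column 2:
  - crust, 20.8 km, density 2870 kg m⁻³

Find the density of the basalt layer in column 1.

Take the compensation level at the base of the deeper column (depth z_c below the surface of column 1) and equate Σ ρ_i t_i down to z_c; mantle fills any gap and the z_c terms cancel.
Column 1: 4.08×ρ + 37.6×2750 + (z_c − 41.68)×3300
Column 2: 4×0 + 20.8×2870 + (z_c − 4 − 20.8)×3300
The z_c×3300 term appears on both sides and cancels. Collect the known terms of each column as K = Σ(ρt)_known − 3300 × (depth of known layers): K_1 = 103400 − 3300×41.68 = −34144; K_2 = 59696 − 3300×(4 + 20.8) = −22144.
Balance: K_1 + 4.08×ρ = K_2, so ρ = (K_2 − K_1)/4.08 = 12000/4.08 = 2940 kg m⁻³.

2940 kg m⁻³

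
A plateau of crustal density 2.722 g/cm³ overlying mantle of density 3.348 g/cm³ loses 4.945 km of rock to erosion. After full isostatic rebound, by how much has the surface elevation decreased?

Rebound u = e ρ_c/ρ_m = 4.945 km × 2.722/3.348 = 4.02 km.
Net surface drop = e − u = 4.945 km − 4.02 km = e (ρ_m − ρ_c)/ρ_m = 0.925 km.

0.925 km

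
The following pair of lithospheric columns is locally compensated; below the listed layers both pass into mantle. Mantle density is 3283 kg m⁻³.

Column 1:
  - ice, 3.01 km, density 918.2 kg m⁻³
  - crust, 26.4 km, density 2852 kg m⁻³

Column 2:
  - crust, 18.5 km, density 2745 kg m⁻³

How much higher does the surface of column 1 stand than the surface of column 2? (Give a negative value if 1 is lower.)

2.6 km

For any compensation level in the mantle, the mantle terms cancel and isostasy reduces to e = (Σt_1 − Σt_2) − (Σ(ρt)_1 − Σ(ρt)_2) / ρ_m.
Σt_1 = 29.41 km; Σt_2 = 18.5 km; Σ(ρt)_1 = 78056.582; Σ(ρt)_2 = 50782.5 (in km·kg m⁻³).
e = (29.41 − 18.5) − (78056.582 − 50782.5) / 3283 = 2.6 km.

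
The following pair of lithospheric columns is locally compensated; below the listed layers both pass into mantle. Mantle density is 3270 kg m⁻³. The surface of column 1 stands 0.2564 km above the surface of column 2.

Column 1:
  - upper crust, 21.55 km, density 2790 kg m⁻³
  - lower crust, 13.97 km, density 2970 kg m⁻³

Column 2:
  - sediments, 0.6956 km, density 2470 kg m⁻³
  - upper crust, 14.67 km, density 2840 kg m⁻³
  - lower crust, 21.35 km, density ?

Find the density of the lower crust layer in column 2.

Take the compensation level at the base of the deeper column (depth z_c below the surface of column 1) and equate Σ ρ_i t_i down to z_c; mantle fills any gap and the z_c terms cancel.
Column 1: 21.55×2790 + 13.97×2970 + (z_c − 35.52)×3270
Column 2: 0.2564×0 + 0.6956×2470 + 14.67×2840 + 21.35×ρ + (z_c − 0.2564 − 36.7156)×3270
The z_c×3270 term appears on both sides and cancels. Collect the known terms of each column as K = Σ(ρt)_known − 3270 × (depth of known layers): K_1 = 101615.4 − 3270×35.52 = −14535; K_2 = 43380.932 − 3270×(0.2564 + 36.7156) = −77517.508.
Balance: K_1 = K_2 + 21.35×ρ, so ρ = (K_1 − K_2)/21.35 = 62982.5/21.35 = 2950 kg m⁻³.

2950 kg m⁻³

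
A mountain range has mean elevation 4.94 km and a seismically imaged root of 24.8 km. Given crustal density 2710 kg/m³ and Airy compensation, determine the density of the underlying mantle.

Airy balance: ρ_c h = (ρ_m − ρ_c) r → ρ_m = ρ_c (1 + h/r).
ρ_m = 2710 × (1 + 4.94 km/24.8 km) = 3250 kg/m³.

3250 kg/m³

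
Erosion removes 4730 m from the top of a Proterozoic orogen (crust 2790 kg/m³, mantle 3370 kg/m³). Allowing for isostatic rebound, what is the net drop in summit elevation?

814 m

Rebound u = e ρ_c/ρ_m = 4730 m × 2790/3370 = 3916 m.
Net surface drop = e − u = 4730 m − 3916 m = e (ρ_m − ρ_c)/ρ_m = 814 m.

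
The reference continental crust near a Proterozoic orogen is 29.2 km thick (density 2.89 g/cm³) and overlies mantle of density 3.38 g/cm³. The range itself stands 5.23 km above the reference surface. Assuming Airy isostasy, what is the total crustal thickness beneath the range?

65.3 km

Root depth r = h ρ_c / (ρ_m − ρ_c) = 5.23 km × 2.89 / 0.49 = 30.85 km.
Total thickness = T + h + r = 29.2 km + 5.23 km + 30.85 km = 65.3 km.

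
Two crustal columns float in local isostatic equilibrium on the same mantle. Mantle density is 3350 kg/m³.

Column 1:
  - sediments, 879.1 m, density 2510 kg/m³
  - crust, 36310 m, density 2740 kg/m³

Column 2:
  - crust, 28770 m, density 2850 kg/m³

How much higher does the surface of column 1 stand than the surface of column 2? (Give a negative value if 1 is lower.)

2540 m

For any compensation level in the mantle, the mantle terms cancel and isostasy reduces to e = (Σt_1 − Σt_2) − (Σ(ρt)_1 − Σ(ρt)_2) / ρ_m.
Σt_1 = 37189.1 m; Σt_2 = 28770 m; Σ(ρt)_1 = 101695941; Σ(ρt)_2 = 81994500 (in m·kg/m³).
e = (37189.1 − 28770) − (101695941 − 81994500) / 3350 = 2540 m.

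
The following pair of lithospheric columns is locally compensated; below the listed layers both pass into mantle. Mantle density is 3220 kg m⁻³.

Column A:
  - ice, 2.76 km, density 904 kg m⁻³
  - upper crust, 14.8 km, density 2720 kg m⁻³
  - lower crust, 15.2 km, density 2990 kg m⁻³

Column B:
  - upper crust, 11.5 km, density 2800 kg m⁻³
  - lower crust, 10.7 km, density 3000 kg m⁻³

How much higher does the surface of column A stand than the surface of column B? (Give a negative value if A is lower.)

For any compensation level in the mantle, the mantle terms cancel and isostasy reduces to e = (Σt_A − Σt_B) − (Σ(ρt)_A − Σ(ρt)_B) / ρ_m.
Σt_A = 32.76 km; Σt_B = 22.2 km; Σ(ρt)_A = 88199.04; Σ(ρt)_B = 64300 (in km·kg m⁻³).
e = (32.76 − 22.2) − (88199.04 − 64300) / 3220 = 3.14 km.

3.14 km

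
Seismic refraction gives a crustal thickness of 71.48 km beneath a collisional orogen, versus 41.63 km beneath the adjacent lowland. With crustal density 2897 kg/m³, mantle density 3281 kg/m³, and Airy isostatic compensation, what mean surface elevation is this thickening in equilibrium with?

Excess crust Δ = 71.48 km − 41.63 km = 29.85 km, split between elevation h and root r with h + r = Δ.
Airy balance ρ_c h = (ρ_m − ρ_c) r gives r = h ρ_c/(ρ_m − ρ_c), so h (1 + ρ_c/(ρ_m − ρ_c)) = Δ, i.e. h = Δ (ρ_m − ρ_c)/ρ_m.
h = 29.85 km × 384/3281 = 3.49 km.

3.49 km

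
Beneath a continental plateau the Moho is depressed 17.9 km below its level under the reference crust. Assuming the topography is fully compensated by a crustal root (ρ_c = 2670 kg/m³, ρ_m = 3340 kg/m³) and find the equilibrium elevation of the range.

Balancing pressure at the compensation depth: ρ_c h = (ρ_m − ρ_c) r.
h = r (ρ_m − ρ_c) / ρ_c = 17.9 km × (3340 − 2670) / 2670 = 4.49 km.

4.49 km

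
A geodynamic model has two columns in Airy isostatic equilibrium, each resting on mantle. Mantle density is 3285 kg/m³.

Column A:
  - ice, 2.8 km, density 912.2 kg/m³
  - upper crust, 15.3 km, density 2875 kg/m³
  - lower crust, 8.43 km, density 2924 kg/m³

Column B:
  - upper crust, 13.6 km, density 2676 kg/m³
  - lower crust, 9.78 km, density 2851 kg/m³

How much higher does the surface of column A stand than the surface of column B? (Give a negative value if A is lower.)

For any compensation level in the mantle, the mantle terms cancel and isostasy reduces to e = (Σt_A − Σt_B) − (Σ(ρt)_A − Σ(ρt)_B) / ρ_m.
Σt_A = 26.53 km; Σt_B = 23.38 km; Σ(ρt)_A = 71190.98; Σ(ρt)_B = 64276.38 (in km·kg/m³).
e = (26.53 − 23.38) − (71190.98 − 64276.38) / 3285 = 1.05 km.

1.05 km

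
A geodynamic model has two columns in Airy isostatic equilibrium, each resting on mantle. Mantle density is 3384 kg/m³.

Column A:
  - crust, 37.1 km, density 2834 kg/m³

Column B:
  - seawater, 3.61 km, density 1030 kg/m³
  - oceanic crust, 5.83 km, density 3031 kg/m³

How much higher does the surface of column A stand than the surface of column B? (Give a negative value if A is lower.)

2.91 km

For any compensation level in the mantle, the mantle terms cancel and isostasy reduces to e = (Σt_A − Σt_B) − (Σ(ρt)_A − Σ(ρt)_B) / ρ_m.
Σt_A = 37.1 km; Σt_B = 9.44 km; Σ(ρt)_A = 105141.4; Σ(ρt)_B = 21389.03 (in km·kg/m³).
e = (37.1 − 9.44) − (105141.4 − 21389.03) / 3384 = 2.91 km.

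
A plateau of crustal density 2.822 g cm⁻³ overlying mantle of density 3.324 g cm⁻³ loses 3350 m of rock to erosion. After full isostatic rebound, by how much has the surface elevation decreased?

Rebound u = e ρ_c/ρ_m = 3350 m × 2.822/3.324 = 2844 m.
Net surface drop = e − u = 3350 m − 2844 m = e (ρ_m − ρ_c)/ρ_m = 506 m.

506 m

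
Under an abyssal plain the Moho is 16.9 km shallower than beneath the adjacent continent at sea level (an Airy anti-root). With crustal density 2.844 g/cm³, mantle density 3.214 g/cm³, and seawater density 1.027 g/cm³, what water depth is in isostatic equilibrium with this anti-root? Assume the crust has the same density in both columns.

Replacing a thickness d of crust by seawater at the top must be balanced by replacing crust with mantle at the base: d (ρ_c − ρ_w) = a (ρ_m − ρ_c).
d = a (ρ_m − ρ_c)/(ρ_c − ρ_w) = 16.9 km × 0.37/1.817 = 3.44 km.

3.44 km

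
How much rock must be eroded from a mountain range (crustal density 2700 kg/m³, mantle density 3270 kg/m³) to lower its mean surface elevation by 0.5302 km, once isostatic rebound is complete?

Net drop Δ = e − u = e − e ρ_c/ρ_m = e (ρ_m − ρ_c)/ρ_m.
e = Δ ρ_m/(ρ_m − ρ_c) = 0.5302 km × 3270/570 = 3.04 km.

3.04 km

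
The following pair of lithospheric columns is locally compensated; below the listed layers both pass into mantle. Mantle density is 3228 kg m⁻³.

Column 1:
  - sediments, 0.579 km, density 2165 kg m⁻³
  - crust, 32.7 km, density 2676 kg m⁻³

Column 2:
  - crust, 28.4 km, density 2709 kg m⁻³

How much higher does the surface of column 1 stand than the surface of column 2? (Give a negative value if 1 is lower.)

For any compensation level in the mantle, the mantle terms cancel and isostasy reduces to e = (Σt_1 − Σt_2) − (Σ(ρt)_1 − Σ(ρt)_2) / ρ_m.
Σt_1 = 33.279 km; Σt_2 = 28.4 km; Σ(ρt)_1 = 88758.735; Σ(ρt)_2 = 76935.6 (in km·kg m⁻³).
e = (33.279 − 28.4) − (88758.735 − 76935.6) / 3228 = 1.22 km.

1.22 km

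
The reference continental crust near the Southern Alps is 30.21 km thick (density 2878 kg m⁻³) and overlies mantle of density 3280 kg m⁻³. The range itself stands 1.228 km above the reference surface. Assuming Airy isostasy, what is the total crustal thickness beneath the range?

Root depth r = h ρ_c / (ρ_m − ρ_c) = 1.228 km × 2878 / 402 = 8.792 km.
Total thickness = T + h + r = 30.21 km + 1.228 km + 8.792 km = 40.2 km.

40.2 km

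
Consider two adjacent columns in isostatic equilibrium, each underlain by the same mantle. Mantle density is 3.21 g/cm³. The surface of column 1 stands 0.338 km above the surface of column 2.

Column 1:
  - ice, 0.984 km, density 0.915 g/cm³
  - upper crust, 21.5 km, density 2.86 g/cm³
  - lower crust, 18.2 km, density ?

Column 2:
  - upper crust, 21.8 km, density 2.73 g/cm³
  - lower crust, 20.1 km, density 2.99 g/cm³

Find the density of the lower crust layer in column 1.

2.87 g/cm³

Take the compensation level at the base of the deeper column (depth z_c below the surface of column 1) and equate Σ ρ_i t_i down to z_c; mantle fills any gap and the z_c terms cancel.
Column 1: 0.984×0.915 + 21.5×2.86 + 18.2×ρ + (z_c − 40.684)×3.21
Column 2: 0.338×0 + 21.8×2.73 + 20.1×2.99 + (z_c − 0.338 − 41.9)×3.21
The z_c×3.21 term appears on both sides and cancels. Collect the known terms of each column as K = Σ(ρt)_known − 3.21 × (depth of known layers): K_1 = 62.39036 − 3.21×40.684 = −68.20528; K_2 = 119.613 − 3.21×(0.338 + 41.9) = −15.97098.
Balance: K_1 + 18.2×ρ = K_2, so ρ = (K_2 − K_1)/18.2 = 52.2343/18.2 = 2.87 g/cm³.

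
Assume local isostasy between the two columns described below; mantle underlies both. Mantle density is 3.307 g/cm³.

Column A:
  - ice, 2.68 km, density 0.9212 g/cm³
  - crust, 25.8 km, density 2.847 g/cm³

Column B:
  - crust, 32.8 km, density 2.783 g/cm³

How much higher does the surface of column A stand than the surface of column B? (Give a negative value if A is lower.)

For any compensation level in the mantle, the mantle terms cancel and isostasy reduces to e = (Σt_A − Σt_B) − (Σ(ρt)_A − Σ(ρt)_B) / ρ_m.
Σt_A = 28.48 km; Σt_B = 32.8 km; Σ(ρt)_A = 75.921416; Σ(ρt)_B = 91.2824 (in km·g/cm³).
e = (28.48 − 32.8) − (75.921416 − 91.2824) / 3.307 = 0.325 km.

0.325 km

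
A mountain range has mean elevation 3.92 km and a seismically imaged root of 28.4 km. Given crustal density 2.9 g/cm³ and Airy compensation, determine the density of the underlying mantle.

Airy balance: ρ_c h = (ρ_m − ρ_c) r → ρ_m = ρ_c (1 + h/r).
ρ_m = 2.9 × (1 + 3.92 km/28.4 km) = 3.3 g/cm³.

3.3 g/cm³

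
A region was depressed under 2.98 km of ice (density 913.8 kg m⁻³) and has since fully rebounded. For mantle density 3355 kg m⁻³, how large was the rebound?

Removing the load lets mantle flow back in; uplift u satisfies ρ_ice t = ρ_m u.
u = t ρ_ice/ρ_m = 2.98 km × 913.8/3355 = 0.812 km.

0.812 km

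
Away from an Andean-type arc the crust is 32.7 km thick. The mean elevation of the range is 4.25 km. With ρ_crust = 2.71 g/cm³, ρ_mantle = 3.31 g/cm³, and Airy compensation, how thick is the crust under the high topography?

56.1 km

Root depth r = h ρ_c / (ρ_m − ρ_c) = 4.25 km × 2.71 / 0.6 = 19.2 km.
Total thickness = T + h + r = 32.7 km + 4.25 km + 19.2 km = 56.1 km.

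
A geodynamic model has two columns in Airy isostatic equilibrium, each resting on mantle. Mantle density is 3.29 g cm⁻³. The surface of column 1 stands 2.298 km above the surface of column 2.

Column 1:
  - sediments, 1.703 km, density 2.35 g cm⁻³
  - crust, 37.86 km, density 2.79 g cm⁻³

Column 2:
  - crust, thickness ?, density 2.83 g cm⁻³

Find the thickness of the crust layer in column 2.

Take the compensation level at the base of the deeper column (depth z_c below the surface of column 1) and equate Σ ρ_i t_i down to z_c; mantle fills any gap and the z_c terms cancel.
Column 1: 1.703×2.35 + 37.86×2.79 + (z_c − 39.563)×3.29
Column 2: 2.298×0 + x×2.83 + (z_c − 2.298 − 0 − x)×3.29
The z_c×3.29 term appears on both sides and cancels. Collect the known terms of each column as K = Σ(ρt)_known − 3.29 × (depth of known layers): K_1 = 109.63145 − 3.29×39.563 = −20.53082; K_2 = 0 − 3.29×(2.298 + 0) = −7.56042.
Balance: K_1 = K_2 − x×(3.29 − 2.83), so x = (K_2 − K_1)/(3.29 − 2.83) = 12.9704/0.46 = 28.2 km.

28.2 km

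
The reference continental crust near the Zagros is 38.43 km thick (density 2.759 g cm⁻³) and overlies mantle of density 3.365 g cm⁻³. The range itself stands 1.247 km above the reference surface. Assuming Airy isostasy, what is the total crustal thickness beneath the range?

Root depth r = h ρ_c / (ρ_m − ρ_c) = 1.247 km × 2.759 / 0.606 = 5.677 km.
Total thickness = T + h + r = 38.43 km + 1.247 km + 5.677 km = 45.4 km.

45.4 km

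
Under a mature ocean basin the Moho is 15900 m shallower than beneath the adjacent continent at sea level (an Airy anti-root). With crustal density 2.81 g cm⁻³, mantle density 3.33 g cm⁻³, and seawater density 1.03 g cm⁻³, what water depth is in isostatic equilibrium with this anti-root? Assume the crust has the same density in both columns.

Replacing a thickness d of crust by seawater at the top must be balanced by replacing crust with mantle at the base: d (ρ_c − ρ_w) = a (ρ_m − ρ_c).
d = a (ρ_m − ρ_c)/(ρ_c − ρ_w) = 15900 m × 0.52/1.78 = 4640 m.

4640 m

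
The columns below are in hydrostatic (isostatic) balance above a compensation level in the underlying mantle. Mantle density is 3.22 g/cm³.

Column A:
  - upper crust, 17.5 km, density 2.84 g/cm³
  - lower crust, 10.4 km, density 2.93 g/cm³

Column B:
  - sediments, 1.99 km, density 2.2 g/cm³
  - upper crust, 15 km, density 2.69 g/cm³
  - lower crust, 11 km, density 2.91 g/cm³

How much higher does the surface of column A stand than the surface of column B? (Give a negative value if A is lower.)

For any compensation level in the mantle, the mantle terms cancel and isostasy reduces to e = (Σt_A − Σt_B) − (Σ(ρt)_A − Σ(ρt)_B) / ρ_m.
Σt_A = 27.9 km; Σt_B = 27.99 km; Σ(ρt)_A = 80.172; Σ(ρt)_B = 76.738 (in km·g/cm³).
e = (27.9 − 27.99) − (80.172 − 76.738) / 3.22 = −1.16 km.

−1.16 km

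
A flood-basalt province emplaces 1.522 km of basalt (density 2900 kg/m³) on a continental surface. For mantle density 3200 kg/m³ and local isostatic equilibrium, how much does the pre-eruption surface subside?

Subaerial loading: s = t ρ_load / ρ_m.
s = 1.522 km × 2900/3200 = 1.38 km.

1.38 km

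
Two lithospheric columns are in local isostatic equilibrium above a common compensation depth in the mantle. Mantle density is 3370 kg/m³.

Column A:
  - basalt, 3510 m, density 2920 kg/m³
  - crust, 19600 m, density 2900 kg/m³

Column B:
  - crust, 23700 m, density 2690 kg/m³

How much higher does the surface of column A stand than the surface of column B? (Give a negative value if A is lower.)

For any compensation level in the mantle, the mantle terms cancel and isostasy reduces to e = (Σt_A − Σt_B) − (Σ(ρt)_A − Σ(ρt)_B) / ρ_m.
Σt_A = 23110 m; Σt_B = 23700 m; Σ(ρt)_A = 67089200; Σ(ρt)_B = 63753000 (in m·kg/m³).
e = (23110 − 23700) − (67089200 − 63753000) / 3370 = −1580 m.

−1580 m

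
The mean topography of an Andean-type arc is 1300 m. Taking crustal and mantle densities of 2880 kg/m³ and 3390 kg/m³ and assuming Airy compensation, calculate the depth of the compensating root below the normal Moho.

Equating mass per unit area of the two columns: the weight of the topography is balanced by the buoyancy of the root, ρ_c h = (ρ_m − ρ_c) r.
r = h · ρ_c / (ρ_m − ρ_c) = 1300 m × 2880 / (3390 − 2880) = 7340 m.

7340 m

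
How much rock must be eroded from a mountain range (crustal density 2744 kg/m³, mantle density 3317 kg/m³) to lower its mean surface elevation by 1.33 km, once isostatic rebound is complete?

7.7 km

Net drop Δ = e − u = e − e ρ_c/ρ_m = e (ρ_m − ρ_c)/ρ_m.
e = Δ ρ_m/(ρ_m − ρ_c) = 1.33 km × 3317/573 = 7.7 km.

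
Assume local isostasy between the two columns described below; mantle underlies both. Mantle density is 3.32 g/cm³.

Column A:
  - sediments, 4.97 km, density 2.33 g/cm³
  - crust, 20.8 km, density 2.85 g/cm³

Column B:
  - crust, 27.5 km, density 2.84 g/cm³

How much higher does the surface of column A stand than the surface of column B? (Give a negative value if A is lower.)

0.451 km

For any compensation level in the mantle, the mantle terms cancel and isostasy reduces to e = (Σt_A − Σt_B) − (Σ(ρt)_A − Σ(ρt)_B) / ρ_m.
Σt_A = 25.77 km; Σt_B = 27.5 km; Σ(ρt)_A = 70.8601; Σ(ρt)_B = 78.1 (in km·g/cm³).
e = (25.77 − 27.5) − (70.8601 − 78.1) / 3.32 = 0.451 km.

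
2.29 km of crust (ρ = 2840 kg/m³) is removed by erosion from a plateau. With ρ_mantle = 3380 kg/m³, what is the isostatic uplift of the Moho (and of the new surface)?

Unloading: uplift u = e ρ_c/ρ_m = 2.29 km × 2840/3380 = 1.92 km.

1.92 km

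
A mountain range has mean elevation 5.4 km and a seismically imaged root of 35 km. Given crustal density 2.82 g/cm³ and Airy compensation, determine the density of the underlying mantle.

3.26 g/cm³

Airy balance: ρ_c h = (ρ_m − ρ_c) r → ρ_m = ρ_c (1 + h/r).
ρ_m = 2.82 × (1 + 5.4 km/35 km) = 3.26 g/cm³.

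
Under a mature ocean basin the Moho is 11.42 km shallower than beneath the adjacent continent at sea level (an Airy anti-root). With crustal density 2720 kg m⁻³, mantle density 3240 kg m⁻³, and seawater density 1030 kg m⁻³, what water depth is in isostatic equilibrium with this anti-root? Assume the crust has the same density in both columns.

Replacing a thickness d of crust by seawater at the top must be balanced by replacing crust with mantle at the base: d (ρ_c − ρ_w) = a (ρ_m − ρ_c).
d = a (ρ_m − ρ_c)/(ρ_c − ρ_w) = 11.42 km × 520/1690 = 3.51 km.

3.51 km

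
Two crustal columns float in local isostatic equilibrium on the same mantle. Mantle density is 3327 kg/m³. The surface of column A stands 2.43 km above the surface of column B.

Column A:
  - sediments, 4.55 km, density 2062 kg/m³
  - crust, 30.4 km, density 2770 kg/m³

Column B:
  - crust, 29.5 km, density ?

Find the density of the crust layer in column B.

Take the compensation level at the base of the deeper column (depth z_c below the surface of column A) and equate Σ ρ_i t_i down to z_c; mantle fills any gap and the z_c terms cancel.
Column A: 4.55×2062 + 30.4×2770 + (z_c − 34.95)×3327
Column B: 2.43×0 + 29.5×ρ + (z_c − 2.43 − 29.5)×3327
The z_c×3327 term appears on both sides and cancels. Collect the known terms of each column as K = Σ(ρt)_known − 3327 × (depth of known layers): K_A = 93590.1 − 3327×34.95 = −22688.55; K_B = 0 − 3327×(2.43 + 29.5) = −106231.11.
Balance: K_A = K_B + 29.5×ρ, so ρ = (K_A − K_B)/29.5 = 83542.6/29.5 = 2830 kg/m³.

2830 kg/m³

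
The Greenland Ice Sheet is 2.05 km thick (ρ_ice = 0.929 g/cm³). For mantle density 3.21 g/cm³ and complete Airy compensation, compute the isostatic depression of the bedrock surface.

Equating mass per unit area of the two columns: the ice load ρ_ice t is balanced by mantle displaced below, ρ_m s.
s = t ρ_ice / ρ_m = 2.05 km × 0.929/3.21 = 0.593 km.

0.593 km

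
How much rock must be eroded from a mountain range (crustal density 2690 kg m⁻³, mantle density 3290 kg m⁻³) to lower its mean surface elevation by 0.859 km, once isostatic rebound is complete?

4.71 km

Net drop Δ = e − u = e − e ρ_c/ρ_m = e (ρ_m − ρ_c)/ρ_m.
e = Δ ρ_m/(ρ_m − ρ_c) = 0.859 km × 3290/600 = 4.71 km.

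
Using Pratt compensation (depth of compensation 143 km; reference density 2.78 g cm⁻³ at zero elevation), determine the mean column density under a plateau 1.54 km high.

Pratt balance: ρ_ref D = ρ (D + h).
ρ = ρ_ref D/(D + h) = 2.78 × 143 km/(143 km + 1.54 km) = 2.75 g cm⁻³.

2.75 g cm⁻³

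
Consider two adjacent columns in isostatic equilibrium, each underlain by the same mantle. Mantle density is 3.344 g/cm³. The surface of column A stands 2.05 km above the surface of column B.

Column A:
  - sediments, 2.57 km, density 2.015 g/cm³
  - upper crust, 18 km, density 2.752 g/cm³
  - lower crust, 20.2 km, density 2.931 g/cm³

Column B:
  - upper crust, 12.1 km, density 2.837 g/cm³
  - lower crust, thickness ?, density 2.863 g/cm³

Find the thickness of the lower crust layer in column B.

Take the compensation level at the base of the deeper column (depth z_c below the surface of column A) and equate Σ ρ_i t_i down to z_c; mantle fills any gap and the z_c terms cancel.
Column A: 2.57×2.015 + 18×2.752 + 20.2×2.931 + (z_c − 40.77)×3.344
Column B: 2.05×0 + 12.1×2.837 + x×2.863 + (z_c − 2.05 − 12.1 − x)×3.344
The z_c×3.344 term appears on both sides and cancels. Collect the known terms of each column as K = Σ(ρt)_known − 3.344 × (depth of known layers): K_A = 113.92075 − 3.344×40.77 = −22.41413; K_B = 34.3277 − 3.344×(2.05 + 12.1) = −12.9899.
Balance: K_A = K_B − x×(3.344 − 2.863), so x = (K_B − K_A)/(3.344 − 2.863) = 9.42423/0.481 = 19.6 km.

19.6 km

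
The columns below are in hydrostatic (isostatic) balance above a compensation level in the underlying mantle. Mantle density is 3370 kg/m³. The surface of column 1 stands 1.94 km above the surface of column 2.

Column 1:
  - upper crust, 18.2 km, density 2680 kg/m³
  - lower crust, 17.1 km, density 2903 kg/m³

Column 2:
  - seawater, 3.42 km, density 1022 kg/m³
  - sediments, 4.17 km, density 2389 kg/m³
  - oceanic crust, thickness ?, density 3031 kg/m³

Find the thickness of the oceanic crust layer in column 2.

5.56 km

Take the compensation level at the base of the deeper column (depth z_c below the surface of column 1) and equate Σ ρ_i t_i down to z_c; mantle fills any gap and the z_c terms cancel.
Column 1: 18.2×2680 + 17.1×2903 + (z_c − 35.3)×3370
Column 2: 1.94×0 + 3.42×1022 + 4.17×2389 + x×3031 + (z_c − 1.94 − 7.59 − x)×3370
The z_c×3370 term appears on both sides and cancels. Collect the known terms of each column as K = Σ(ρt)_known − 3370 × (depth of known layers): K_1 = 98417.3 − 3370×35.3 = −20543.7; K_2 = 13457.37 − 3370×(1.94 + 7.59) = −18658.73.
Balance: K_1 = K_2 − x×(3370 − 3031), so x = (K_2 − K_1)/(3370 − 3031) = 1884.97/339 = 5.56 km.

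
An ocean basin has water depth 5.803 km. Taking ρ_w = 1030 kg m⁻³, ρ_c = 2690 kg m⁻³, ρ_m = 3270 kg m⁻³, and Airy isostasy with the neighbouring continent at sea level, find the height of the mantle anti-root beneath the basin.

Balancing pressure at the compensation depth: replacing crust with seawater at the top is compensated by replacing crust with mantle at the base: d (ρ_c − ρ_w) = a (ρ_m − ρ_c).
a = d (ρ_c − ρ_w)/(ρ_m − ρ_c) = 5.803 km × 1660/580 = 16.6 km.

16.6 km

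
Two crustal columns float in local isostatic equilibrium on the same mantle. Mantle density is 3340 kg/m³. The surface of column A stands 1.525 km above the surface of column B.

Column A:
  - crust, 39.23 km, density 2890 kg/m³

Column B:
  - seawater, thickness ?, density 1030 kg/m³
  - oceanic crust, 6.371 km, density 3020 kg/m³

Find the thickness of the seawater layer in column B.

4.55 km

Take the compensation level at the base of the deeper column (depth z_c below the surface of column A) and equate Σ ρ_i t_i down to z_c; mantle fills any gap and the z_c terms cancel.
Column A: 39.23×2890 + (z_c − 39.23)×3340
Column B: 1.525×0 + x×1030 + 6.371×3020 + (z_c − 1.525 − 6.371 − x)×3340
The z_c×3340 term appears on both sides and cancels. Collect the known terms of each column as K = Σ(ρt)_known − 3340 × (depth of known layers): K_A = 113374.7 − 3340×39.23 = −17653.5; K_B = 19240.42 − 3340×(1.525 + 6.371) = −7132.22.
Balance: K_A = K_B − x×(3340 − 1030), so x = (K_B − K_A)/(3340 − 1030) = 10521.3/2310 = 4.55 km.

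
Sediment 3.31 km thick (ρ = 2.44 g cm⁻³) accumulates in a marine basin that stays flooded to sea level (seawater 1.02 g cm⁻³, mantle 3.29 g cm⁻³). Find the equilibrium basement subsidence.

Submarine loading: the sediment displaces seawater, and the subsidence is in turn flooded, so s (ρ_m − ρ_w) = t (ρ_sed − ρ_w).
s = 3.31 km × (2.44 − 1.02) / (3.29 − 1.02) = 2.07 km.

2.07 km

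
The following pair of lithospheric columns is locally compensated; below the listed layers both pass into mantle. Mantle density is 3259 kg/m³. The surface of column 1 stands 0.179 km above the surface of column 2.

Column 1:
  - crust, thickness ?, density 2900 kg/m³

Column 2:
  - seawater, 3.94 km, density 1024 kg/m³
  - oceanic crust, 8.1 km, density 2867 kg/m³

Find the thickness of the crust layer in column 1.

Take the compensation level at the base of the deeper column (depth z_c below the surface of column 1) and equate Σ ρ_i t_i down to z_c; mantle fills any gap and the z_c terms cancel.
Column 1: x×2900 + (z_c − 0 − x)×3259
Column 2: 0.179×0 + 3.94×1024 + 8.1×2867 + (z_c − 0.179 − 12.04)×3259
The z_c×3259 term appears on both sides and cancels. Collect the known terms of each column as K = Σ(ρt)_known − 3259 × (depth of known layers): K_1 = 0 − 3259×0 = 0; K_2 = 27257.26 − 3259×(0.179 + 12.04) = −12564.461.
Balance: K_1 − x×(3259 − 2900) = K_2, so x = (K_1 − K_2)/(3259 − 2900) = 12564.5/359 = 35 km.

35 km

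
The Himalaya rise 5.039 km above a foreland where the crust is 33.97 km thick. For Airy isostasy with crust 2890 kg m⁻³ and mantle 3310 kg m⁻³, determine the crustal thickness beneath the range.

73.7 km

Root depth r = h ρ_c / (ρ_m − ρ_c) = 5.039 km × 2890 / 420 = 34.67 km.
Total thickness = T + h + r = 33.97 km + 5.039 km + 34.67 km = 73.7 km.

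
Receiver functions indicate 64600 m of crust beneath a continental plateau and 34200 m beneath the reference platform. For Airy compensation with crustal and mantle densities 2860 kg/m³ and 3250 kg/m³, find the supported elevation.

3650 m

Excess crust Δ = 64600 m − 34200 m = 30400 m, split between elevation h and root r with h + r = Δ.
Airy balance ρ_c h = (ρ_m − ρ_c) r gives r = h ρ_c/(ρ_m − ρ_c), so h (1 + ρ_c/(ρ_m − ρ_c)) = Δ, i.e. h = Δ (ρ_m − ρ_c)/ρ_m.
h = 30400 m × 390/3250 = 3650 m.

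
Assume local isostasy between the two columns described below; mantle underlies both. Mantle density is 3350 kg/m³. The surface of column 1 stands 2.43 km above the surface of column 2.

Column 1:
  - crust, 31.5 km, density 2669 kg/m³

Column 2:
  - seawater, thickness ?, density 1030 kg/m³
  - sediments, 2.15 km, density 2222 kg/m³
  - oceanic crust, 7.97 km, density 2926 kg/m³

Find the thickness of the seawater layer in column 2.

3.24 km

Take the compensation level at the base of the deeper column (depth z_c below the surface of column 1) and equate Σ ρ_i t_i down to z_c; mantle fills any gap and the z_c terms cancel.
Column 1: 31.5×2669 + (z_c − 31.5)×3350
Column 2: 2.43×0 + x×1030 + 2.15×2222 + 7.97×2926 + (z_c − 2.43 − 10.12 − x)×3350
The z_c×3350 term appears on both sides and cancels. Collect the known terms of each column as K = Σ(ρt)_known − 3350 × (depth of known layers): K_1 = 84073.5 − 3350×31.5 = −21451.5; K_2 = 28097.52 − 3350×(2.43 + 10.12) = −13944.98.
Balance: K_1 = K_2 − x×(3350 − 1030), so x = (K_2 − K_1)/(3350 − 1030) = 7506.52/2320 = 3.24 km.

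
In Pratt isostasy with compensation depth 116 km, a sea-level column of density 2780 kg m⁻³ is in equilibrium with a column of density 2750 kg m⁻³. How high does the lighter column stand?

1.27 km

ρ_ref D = ρ (D + h) → h = D (ρ_ref − ρ)/ρ.
h = 116 km × (2780 − 2750)/2750 = 1.27 km.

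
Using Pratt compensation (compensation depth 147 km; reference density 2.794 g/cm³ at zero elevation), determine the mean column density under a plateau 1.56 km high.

Pratt balance: ρ_ref D = ρ (D + h).
ρ = ρ_ref D/(D + h) = 2.794 × 147 km/(147 km + 1.56 km) = 2.76 g/cm³.

2.76 g/cm³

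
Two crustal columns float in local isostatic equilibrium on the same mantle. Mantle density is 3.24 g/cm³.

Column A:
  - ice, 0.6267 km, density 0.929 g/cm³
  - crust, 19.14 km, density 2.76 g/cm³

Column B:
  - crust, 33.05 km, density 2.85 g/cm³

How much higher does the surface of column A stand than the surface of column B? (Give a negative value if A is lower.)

For any compensation level in the mantle, the mantle terms cancel and isostasy reduces to e = (Σt_A − Σt_B) − (Σ(ρt)_A − Σ(ρt)_B) / ρ_m.
Σt_A = 19.7667 km; Σt_B = 33.05 km; Σ(ρt)_A = 53.4086043; Σ(ρt)_B = 94.1925 (in km·g/cm³).
e = (19.7667 − 33.05) − (53.4086043 − 94.1925) / 3.24 = −0.696 km.

−0.696 km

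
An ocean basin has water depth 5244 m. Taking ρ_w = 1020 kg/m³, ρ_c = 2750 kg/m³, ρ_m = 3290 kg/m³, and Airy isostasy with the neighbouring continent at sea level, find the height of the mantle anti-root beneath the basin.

In Airy isostatic equilibrium: replacing crust with seawater at the top is compensated by replacing crust with mantle at the base: d (ρ_c − ρ_w) = a (ρ_m − ρ_c).
a = d (ρ_c − ρ_w)/(ρ_m − ρ_c) = 5244 m × 1730/540 = 16800 m.

16800 m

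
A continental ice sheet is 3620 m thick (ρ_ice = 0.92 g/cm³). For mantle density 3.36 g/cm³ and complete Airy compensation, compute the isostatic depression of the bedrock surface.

991 m

In Airy isostatic equilibrium: the ice load ρ_ice t is balanced by mantle displaced below, ρ_m s.
s = t ρ_ice / ρ_m = 3620 m × 0.92/3.36 = 991 m.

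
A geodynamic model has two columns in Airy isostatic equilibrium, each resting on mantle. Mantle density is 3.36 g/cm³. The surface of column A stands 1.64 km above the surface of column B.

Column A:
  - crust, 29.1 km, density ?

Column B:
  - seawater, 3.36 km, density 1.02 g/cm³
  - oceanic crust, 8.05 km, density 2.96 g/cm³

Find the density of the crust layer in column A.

2.79 g/cm³

Take the compensation level at the base of the deeper column (depth z_c below the surface of column A) and equate Σ ρ_i t_i down to z_c; mantle fills any gap and the z_c terms cancel.
Column A: 29.1×ρ + (z_c − 29.1)×3.36
Column B: 1.64×0 + 3.36×1.02 + 8.05×2.96 + (z_c − 1.64 − 11.41)×3.36
The z_c×3.36 term appears on both sides and cancels. Collect the known terms of each column as K = Σ(ρt)_known − 3.36 × (depth of known layers): K_A = 0 − 3.36×29.1 = −97.776; K_B = 27.2552 − 3.36×(1.64 + 11.41) = −16.5928.
Balance: K_A + 29.1×ρ = K_B, so ρ = (K_B − K_A)/29.1 = 81.1832/29.1 = 2.79 g/cm³.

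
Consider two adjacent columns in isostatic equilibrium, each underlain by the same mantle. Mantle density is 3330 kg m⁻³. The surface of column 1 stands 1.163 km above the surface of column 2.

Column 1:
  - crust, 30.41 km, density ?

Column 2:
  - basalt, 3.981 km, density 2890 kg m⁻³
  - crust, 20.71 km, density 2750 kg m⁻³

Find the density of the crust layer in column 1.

Take the compensation level at the base of the deeper column (depth z_c below the surface of column 1) and equate Σ ρ_i t_i down to z_c; mantle fills any gap and the z_c terms cancel.
Column 1: 30.41×ρ + (z_c − 30.41)×3330
Column 2: 1.163×0 + 3.981×2890 + 20.71×2750 + (z_c − 1.163 − 24.691)×3330
The z_c×3330 term appears on both sides and cancels. Collect the known terms of each column as K = Σ(ρt)_known − 3330 × (depth of known layers): K_1 = 0 − 3330×30.41 = −101265.3; K_2 = 68457.59 − 3330×(1.163 + 24.691) = −17636.23.
Balance: K_1 + 30.41×ρ = K_2, so ρ = (K_2 − K_1)/30.41 = 83629.1/30.41 = 2750 kg m⁻³.

2750 kg m⁻³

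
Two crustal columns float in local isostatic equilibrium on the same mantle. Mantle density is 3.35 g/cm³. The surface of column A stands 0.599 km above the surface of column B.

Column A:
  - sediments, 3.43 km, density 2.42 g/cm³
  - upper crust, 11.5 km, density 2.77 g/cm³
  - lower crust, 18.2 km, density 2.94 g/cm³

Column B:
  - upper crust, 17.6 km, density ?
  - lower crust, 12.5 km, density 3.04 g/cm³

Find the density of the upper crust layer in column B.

Take the compensation level at the base of the deeper column (depth z_c below the surface of column A) and equate Σ ρ_i t_i down to z_c; mantle fills any gap and the z_c terms cancel.
Column A: 3.43×2.42 + 11.5×2.77 + 18.2×2.94 + (z_c − 33.13)×3.35
Column B: 0.599×0 + 17.6×ρ + 12.5×3.04 + (z_c − 0.599 − 30.1)×3.35
The z_c×3.35 term appears on both sides and cancels. Collect the known terms of each column as K = Σ(ρt)_known − 3.35 × (depth of known layers): K_A = 93.6636 − 3.35×33.13 = −17.3219; K_B = 38 − 3.35×(0.599 + 30.1) = −64.84165.
Balance: K_A = K_B + 17.6×ρ, so ρ = (K_A − K_B)/17.6 = 47.5197/17.6 = 2.7 g/cm³.

2.7 g/cm³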